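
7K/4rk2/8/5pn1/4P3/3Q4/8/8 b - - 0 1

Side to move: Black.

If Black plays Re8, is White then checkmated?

After Re8: white king on h8; in check: yes, from the black rook on e8.
King squares — g7: attacked by Kf7; h7: attacked by Ng5; g8: attacked by Kf7.
White has no legal moves → checkmate.

yes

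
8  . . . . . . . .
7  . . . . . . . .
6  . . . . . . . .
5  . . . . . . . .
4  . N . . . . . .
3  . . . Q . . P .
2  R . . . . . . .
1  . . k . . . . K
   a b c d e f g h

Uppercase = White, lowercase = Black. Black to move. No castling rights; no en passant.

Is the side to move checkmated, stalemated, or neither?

stalemate

Black to move; black king on c1.
In check: no.
King squares — b1: attacked by Qd3; d1: attacked by Qd3; b2: attacked by Ra2; c2: attacked by Ra2; d2: attacked by Ra2.
Legal moves for Black: none.
Not in check and no legal moves → stalemate.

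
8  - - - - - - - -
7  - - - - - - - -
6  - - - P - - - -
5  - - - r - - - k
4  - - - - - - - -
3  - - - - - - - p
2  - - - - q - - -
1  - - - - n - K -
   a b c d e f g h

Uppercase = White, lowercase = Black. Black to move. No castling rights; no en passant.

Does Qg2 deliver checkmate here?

After Qg2: white king on g1; in check: yes, from the black queen on g2.
King squares — f1: attacked by Qg2; h1: attacked by Qg2; f2: attacked by Qg2; g2: attacked by Ne1; h2: attacked by Qg2.
White has no legal moves → checkmate.

yes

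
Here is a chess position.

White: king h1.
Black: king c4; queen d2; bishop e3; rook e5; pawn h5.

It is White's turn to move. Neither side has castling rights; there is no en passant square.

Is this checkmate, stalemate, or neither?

stalemate

White to move; white king on h1.
In check: no.
King squares — g1: attacked by Be3; g2: attacked by Qd2; h2: attacked by Qd2.
Legal moves for White: none.
Not in check and no legal moves → stalemate.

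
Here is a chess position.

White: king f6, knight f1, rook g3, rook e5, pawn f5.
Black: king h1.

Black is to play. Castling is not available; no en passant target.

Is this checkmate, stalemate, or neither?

Black to move; black king on h1.
In check: no.
King squares — g1: attacked by Rg3; g2: attacked by Rg3; h2: attacked by Nf1.
Legal moves for Black: none.
Not in check and no legal moves → stalemate.

stalemate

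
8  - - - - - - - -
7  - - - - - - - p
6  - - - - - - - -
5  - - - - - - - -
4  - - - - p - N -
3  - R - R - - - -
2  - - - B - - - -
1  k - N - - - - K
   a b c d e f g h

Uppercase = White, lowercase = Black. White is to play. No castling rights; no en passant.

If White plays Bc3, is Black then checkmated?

yes

After Bc3: black king on a1; in check: yes, from the white bishop on c3.
King squares — b1: attacked by Rb3; a2: attacked by Nc1; b2: attacked by Rb3.
Black has no legal moves → checkmate.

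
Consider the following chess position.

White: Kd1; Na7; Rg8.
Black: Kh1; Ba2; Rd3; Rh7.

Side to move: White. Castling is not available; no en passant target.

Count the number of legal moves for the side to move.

White to move; king on d1.
In check: yes, from the black rook on d3.
Legal moves: Ke2, Kc2, Ke1, Kc1.
Count: 4.

4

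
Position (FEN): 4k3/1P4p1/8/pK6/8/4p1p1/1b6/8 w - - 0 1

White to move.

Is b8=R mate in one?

After b8=R: black king on e8; in check: yes, from the white rook on b8.
Black has 3 legal replies: Kf7, Ke7, Kd7.
In check but a legal move exists → not checkmate.

no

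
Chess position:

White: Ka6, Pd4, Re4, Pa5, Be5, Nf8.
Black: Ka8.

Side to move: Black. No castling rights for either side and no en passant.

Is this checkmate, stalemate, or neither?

stalemate

Black to move; black king on a8.
In check: no.
King squares — a7: attacked by Ka6; b7: attacked by Ka6; b8: attacked by Be5.
Legal moves for Black: none.
Not in check and no legal moves → stalemate.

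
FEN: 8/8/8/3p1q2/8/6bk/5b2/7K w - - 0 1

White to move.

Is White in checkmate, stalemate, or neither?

stalemate

White to move; white king on h1.
In check: no.
King squares — g1: attacked by Bf2; g2: attacked by Kh3; h2: attacked by Bg3.
Legal moves for White: none.
Not in check and no legal moves → stalemate.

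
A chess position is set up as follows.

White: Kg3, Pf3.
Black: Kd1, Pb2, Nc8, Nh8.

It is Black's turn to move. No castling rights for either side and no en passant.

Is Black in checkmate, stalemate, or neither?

neither

Black to move; black king on d1.
In check: no.
Legal moves for Black: Nf7, Ng6, Ne7, Na7, Nd6, Nb6, Ke2, Kd2, Kc2, Ke1, Kc1, b1=Q, b1=R, b1=B, b1=N.
Black has 15 legal moves and is not in check → neither.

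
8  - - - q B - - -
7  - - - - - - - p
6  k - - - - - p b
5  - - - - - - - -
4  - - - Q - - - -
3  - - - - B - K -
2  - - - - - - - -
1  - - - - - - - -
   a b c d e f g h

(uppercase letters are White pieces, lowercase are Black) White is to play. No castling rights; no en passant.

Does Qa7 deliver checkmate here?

yes

After Qa7: black king on a6; in check: yes, from the white queen on a7.
King squares — a5: attacked by Qa7; b5: attacked by Be8; b6: attacked by Be3; a7: attacked by Be3; b7: attacked by Qa7.
Black has no legal moves → checkmate.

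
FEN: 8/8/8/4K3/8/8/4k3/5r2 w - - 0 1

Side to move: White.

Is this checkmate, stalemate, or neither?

neither

White to move; white king on e5.
In check: no.
Legal moves for White: Ke6, Kd6, Kd5, Ke4, Kd4.
White has 5 legal moves and is not in check → neither.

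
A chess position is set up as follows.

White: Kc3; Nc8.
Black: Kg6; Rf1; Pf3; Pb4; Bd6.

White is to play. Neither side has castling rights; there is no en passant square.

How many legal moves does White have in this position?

7

White to move; king on c3.
In check: yes, from the black pawn on b4.
Legal moves: Kd4, Kc4, Kd3, Kb3, Kd2, Kc2, Kb2.
Count: 7.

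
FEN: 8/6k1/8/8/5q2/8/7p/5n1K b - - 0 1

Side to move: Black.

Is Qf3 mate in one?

After Qf3: white king on h1; in check: yes, from the black queen on f3.
King squares — g1: attacked by Ph2; g2: attacked by Qf3; h2: attacked by Nf1.
White has no legal moves → checkmate.

yes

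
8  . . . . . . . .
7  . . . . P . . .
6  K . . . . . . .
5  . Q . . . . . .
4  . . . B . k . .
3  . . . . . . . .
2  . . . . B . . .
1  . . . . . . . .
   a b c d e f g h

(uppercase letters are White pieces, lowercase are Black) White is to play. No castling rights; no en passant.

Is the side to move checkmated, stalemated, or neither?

White to move; white king on a6.
In check: no.
Legal moves for White include: Kb7, Ka7, Kb6, Ka5, Qe8, Qb8+, Qd7, Qb7, Qc6, Qb6, Qh5, Qg5+, Qf5+, Qe5#, Qd5, Qc5, Qa5, Qc4, ... (list truncated; more exist).
White has legal moves and is not in check → neither.

neither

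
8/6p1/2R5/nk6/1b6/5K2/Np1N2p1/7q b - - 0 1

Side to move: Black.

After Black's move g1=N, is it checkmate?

no

After g1=N: white king on f3; in check: yes, from the black knight on g1 and the black queen on h1.
White has 5 legal replies: Kg4, Kf4, Kg3, Ke3, Kf2.
In check but a legal move exists → not checkmate.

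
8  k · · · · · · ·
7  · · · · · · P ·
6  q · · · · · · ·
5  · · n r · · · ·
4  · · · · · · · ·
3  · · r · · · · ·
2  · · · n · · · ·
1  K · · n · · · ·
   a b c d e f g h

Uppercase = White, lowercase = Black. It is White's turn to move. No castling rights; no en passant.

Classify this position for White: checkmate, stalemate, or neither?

White to move; white king on a1.
In check: yes, from the black queen on a6.
King squares — b1: attacked by Nd2; a2: attacked by Qa6; b2: attacked by Nd1.
Legal moves for White: none.
In check with no legal moves → checkmate.

checkmate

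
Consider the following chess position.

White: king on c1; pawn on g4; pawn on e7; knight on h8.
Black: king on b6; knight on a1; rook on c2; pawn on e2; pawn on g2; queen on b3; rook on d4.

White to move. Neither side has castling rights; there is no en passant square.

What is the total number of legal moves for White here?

White to move; king on c1.
In check: yes, from the black rook on c2.
Legal moves: none.
Count: 0.

0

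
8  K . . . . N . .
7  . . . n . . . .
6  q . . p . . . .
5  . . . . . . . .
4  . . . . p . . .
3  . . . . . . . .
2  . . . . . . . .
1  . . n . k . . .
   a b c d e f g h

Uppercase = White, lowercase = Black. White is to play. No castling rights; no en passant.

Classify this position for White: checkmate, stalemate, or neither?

White to move; white king on a8.
In check: yes, from the black queen on a6.
King squares — a7: attacked by Qa6; b7: attacked by Qa6; b8: attacked by Nd7.
Legal moves for White: none.
In check with no legal moves → checkmate.

checkmate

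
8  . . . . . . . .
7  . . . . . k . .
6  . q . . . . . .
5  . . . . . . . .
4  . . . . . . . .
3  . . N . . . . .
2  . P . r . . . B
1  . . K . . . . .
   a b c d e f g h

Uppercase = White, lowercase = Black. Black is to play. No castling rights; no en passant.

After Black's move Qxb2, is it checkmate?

yes

After Qxb2: white king on c1; in check: yes, from the black queen on b2.
King squares — b1: attacked by Qb2; d1: attacked by Rd2; b2: attacked by Rd2; c2: attacked by Qb2; d2: attacked by Qb2.
White has no legal moves → checkmate.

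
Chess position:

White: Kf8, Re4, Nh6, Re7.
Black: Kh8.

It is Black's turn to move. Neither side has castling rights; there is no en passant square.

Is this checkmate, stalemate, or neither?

stalemate

Black to move; black king on h8.
In check: no.
King squares — g7: attacked by Re7; h7: attacked by Re7; g8: attacked by Nh6.
Legal moves for Black: none.
Not in check and no legal moves → stalemate.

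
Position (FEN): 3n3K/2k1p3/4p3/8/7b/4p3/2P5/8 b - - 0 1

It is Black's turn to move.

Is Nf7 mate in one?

no

After Nf7: white king on h8; in check: yes, from the black knight on f7.
White has 3 legal replies: Kg8, Kh7, Kg7.
In check but a legal move exists → not checkmate.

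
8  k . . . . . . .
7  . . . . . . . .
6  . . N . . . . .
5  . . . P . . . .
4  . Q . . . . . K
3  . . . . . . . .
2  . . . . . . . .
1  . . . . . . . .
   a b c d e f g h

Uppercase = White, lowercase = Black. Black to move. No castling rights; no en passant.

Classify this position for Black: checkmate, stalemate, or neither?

stalemate

Black to move; black king on a8.
In check: no.
King squares — a7: attacked by Nc6; b7: attacked by Qb4; b8: attacked by Qb4.
Legal moves for Black: none.
Not in check and no legal moves → stalemate.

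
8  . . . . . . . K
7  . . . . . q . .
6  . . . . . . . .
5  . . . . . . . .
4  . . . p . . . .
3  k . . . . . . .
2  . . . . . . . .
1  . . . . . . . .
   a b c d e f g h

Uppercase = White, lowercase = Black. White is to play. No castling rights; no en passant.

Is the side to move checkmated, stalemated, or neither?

White to move; white king on h8.
In check: no.
King squares — g7: attacked by Qf7; h7: attacked by Qf7; g8: attacked by Qf7.
Legal moves for White: none.
Not in check and no legal moves → stalemate.

stalemate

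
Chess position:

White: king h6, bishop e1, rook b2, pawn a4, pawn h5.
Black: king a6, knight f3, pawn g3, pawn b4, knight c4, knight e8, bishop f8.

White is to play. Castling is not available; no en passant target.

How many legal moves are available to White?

2

White to move; king on h6.
In check: yes, from the black bishop on f8.
Legal moves: Kh7, Kg6.
Count: 2.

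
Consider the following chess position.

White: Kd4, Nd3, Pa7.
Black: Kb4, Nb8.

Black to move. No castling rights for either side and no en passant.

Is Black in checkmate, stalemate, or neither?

Black to move; black king on b4.
In check: yes, from the white knight on d3.
Legal moves for Black: Kb5, Ka5, Ka4, Kb3, Ka3.
Black is in check but has 5 legal moves → neither.

neither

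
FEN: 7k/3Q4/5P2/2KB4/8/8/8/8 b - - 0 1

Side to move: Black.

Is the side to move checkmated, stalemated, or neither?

stalemate

Black to move; black king on h8.
In check: no.
King squares — g7: attacked by Pf6; h7: attacked by Qd7; g8: attacked by Bd5.
Legal moves for Black: none.
Not in check and no legal moves → stalemate.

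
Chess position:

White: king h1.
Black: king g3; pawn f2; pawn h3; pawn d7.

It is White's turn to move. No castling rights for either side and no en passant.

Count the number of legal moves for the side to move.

White to move; king on h1.
In check: no.
Legal moves: none.
Count: 0.

0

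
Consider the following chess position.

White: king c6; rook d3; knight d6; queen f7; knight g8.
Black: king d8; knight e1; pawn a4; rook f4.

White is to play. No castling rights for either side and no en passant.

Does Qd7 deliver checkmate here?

yes

After Qd7: black king on d8; in check: yes, from the white queen on d7.
King squares — c7: attacked by Kc6; d7: attacked by Kc6; e7: attacked by Qd7; c8: attacked by Nd6; e8: attacked by Nd6.
Black has no legal moves → checkmate.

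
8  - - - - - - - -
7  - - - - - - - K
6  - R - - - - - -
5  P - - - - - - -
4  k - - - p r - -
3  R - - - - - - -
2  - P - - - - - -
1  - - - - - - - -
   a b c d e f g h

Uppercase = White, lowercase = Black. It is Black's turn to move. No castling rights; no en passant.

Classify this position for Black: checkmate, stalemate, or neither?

Black to move; black king on a4.
In check: yes, from the white rook on a3.
King squares — a3: attacked by Pb2; b3: attacked by Ra3; b4: attacked by Rb6; a5: attacked by Ra3; b5: attacked by Rb6.
Legal moves for Black: none.
In check with no legal moves → checkmate.

checkmate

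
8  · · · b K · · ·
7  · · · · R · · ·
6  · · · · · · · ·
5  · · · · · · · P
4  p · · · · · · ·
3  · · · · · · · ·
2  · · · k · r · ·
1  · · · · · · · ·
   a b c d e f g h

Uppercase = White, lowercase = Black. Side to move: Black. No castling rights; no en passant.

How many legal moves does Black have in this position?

20

Black to move; king on d2.
In check: no.
Legal moves: Bxe7, Bc7, Bb6, Ba5, Rf8+, Rf7, Rf6, Rf5, Rf4, Rf3, Rh2, Rg2, Re2, Rf1, Kd3, Kc3, Kc2, Kd1, Kc1, a3.
Count: 20.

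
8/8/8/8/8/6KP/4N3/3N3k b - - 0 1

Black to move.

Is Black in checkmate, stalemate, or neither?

Black to move; black king on h1.
In check: no.
King squares — g1: attacked by Ne2; g2: attacked by Kg3; h2: attacked by Kg3.
Legal moves for Black: none.
Not in check and no legal moves → stalemate.

stalemate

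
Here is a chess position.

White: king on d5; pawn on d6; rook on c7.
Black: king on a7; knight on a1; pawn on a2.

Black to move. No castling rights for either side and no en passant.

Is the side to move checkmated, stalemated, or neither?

neither

Black to move; black king on a7.
In check: yes, from the white rook on c7.
Legal moves for Black: Kb8, Ka8, Kb6, Ka6.
Black is in check but has 4 legal moves → neither.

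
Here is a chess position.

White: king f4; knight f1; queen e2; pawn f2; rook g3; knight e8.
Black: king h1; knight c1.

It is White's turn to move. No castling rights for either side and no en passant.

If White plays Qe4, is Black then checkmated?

After Qe4: black king on h1; in check: yes, from the white queen on e4.
King squares — g1: attacked by Rg3; g2: attacked by Rg3; h2: attacked by Nf1.
Black has no legal moves → checkmate.

yes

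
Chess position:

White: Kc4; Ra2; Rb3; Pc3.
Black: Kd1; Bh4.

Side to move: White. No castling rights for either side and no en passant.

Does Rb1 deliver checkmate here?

After Rb1: black king on d1; in check: yes, from the white rook on b1.
King squares — c1: attacked by Rb1; e1: attacked by Rb1; c2: attacked by Ra2; d2: attacked by Ra2; e2: attacked by Ra2.
Black has no legal moves → checkmate.

yes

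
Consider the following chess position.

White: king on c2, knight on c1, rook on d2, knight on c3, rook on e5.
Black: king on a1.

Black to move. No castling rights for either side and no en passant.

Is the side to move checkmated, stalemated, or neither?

stalemate

Black to move; black king on a1.
In check: no.
King squares — b1: attacked by Kc2; a2: attacked by Nc1; b2: attacked by Kc2.
Legal moves for Black: none.
Not in check and no legal moves → stalemate.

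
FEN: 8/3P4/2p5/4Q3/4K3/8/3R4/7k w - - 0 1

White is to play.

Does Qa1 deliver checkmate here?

After Qa1: black king on h1; in check: yes, from the white queen on a1.
King squares — g1: attacked by Qa1; g2: attacked by Rd2; h2: attacked by Rd2.
Black has no legal moves → checkmate.

yes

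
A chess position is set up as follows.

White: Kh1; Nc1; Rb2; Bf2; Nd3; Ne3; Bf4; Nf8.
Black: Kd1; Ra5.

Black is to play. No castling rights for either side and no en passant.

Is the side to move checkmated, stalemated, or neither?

checkmate

Black to move; black king on d1.
In check: yes, from the white knight on e3.
King squares — c1: attacked by Nd3; e1: attacked by Bf2; c2: attacked by Rb2; d2: attacked by Rb2; e2: attacked by Nc1.
Legal moves for Black: none.
In check with no legal moves → checkmate.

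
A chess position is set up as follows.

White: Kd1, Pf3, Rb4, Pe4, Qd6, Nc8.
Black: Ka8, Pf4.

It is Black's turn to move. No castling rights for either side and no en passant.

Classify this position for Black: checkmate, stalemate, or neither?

stalemate

Black to move; black king on a8.
In check: no.
King squares — a7: attacked by Nc8; b7: attacked by Rb4; b8: attacked by Rb4.
Legal moves for Black: none.
Not in check and no legal moves → stalemate.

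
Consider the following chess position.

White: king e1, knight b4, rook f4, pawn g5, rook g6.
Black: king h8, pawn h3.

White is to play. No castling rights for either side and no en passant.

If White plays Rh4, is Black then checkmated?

yes

After Rh4: black king on h8; in check: yes, from the white rook on h4.
King squares — g7: attacked by Rg6; h7: attacked by Rh4; g8: attacked by Rg6.
Black has no legal moves → checkmate.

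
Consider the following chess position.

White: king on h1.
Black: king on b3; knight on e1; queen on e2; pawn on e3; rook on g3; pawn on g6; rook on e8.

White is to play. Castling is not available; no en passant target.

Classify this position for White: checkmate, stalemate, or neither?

stalemate

White to move; white king on h1.
In check: no.
King squares — g1: attacked by Rg3; g2: attacked by Ne1; h2: attacked by Qe2.
Legal moves for White: none.
Not in check and no legal moves → stalemate.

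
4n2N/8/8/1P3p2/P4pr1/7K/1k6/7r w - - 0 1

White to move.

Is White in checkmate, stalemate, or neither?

White to move; white king on h3.
In check: yes, from the black rook on h1.
King squares — g2: attacked by Rg4; h2: attacked by Rh1; g3: attacked by Pf4; g4: attacked by Pf5; h4: attacked by Rh1.
Legal moves for White: none.
In check with no legal moves → checkmate.

checkmate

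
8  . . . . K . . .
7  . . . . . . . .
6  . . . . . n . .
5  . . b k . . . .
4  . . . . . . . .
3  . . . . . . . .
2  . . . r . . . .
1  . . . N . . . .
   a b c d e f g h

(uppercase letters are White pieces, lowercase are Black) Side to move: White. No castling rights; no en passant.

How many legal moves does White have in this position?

White to move; king on e8.
In check: yes, from the black knight on f6.
Legal moves: Kd8, Kf7.
Count: 2.

2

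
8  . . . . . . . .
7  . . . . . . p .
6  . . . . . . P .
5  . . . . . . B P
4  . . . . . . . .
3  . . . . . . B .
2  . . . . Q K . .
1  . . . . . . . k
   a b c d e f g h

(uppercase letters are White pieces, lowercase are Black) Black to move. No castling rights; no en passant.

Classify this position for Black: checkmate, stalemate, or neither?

Black to move; black king on h1.
In check: no.
King squares — g1: attacked by Kf2; g2: attacked by Kf2; h2: attacked by Bg3.
Legal moves for Black: none.
Not in check and no legal moves → stalemate.

stalemate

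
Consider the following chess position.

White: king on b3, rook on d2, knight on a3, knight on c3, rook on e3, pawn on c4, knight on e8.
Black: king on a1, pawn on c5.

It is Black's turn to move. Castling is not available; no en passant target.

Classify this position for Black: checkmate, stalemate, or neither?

Black to move; black king on a1.
In check: no.
King squares — b1: attacked by Na3; a2: attacked by Rd2; b2: attacked by Rd2.
Legal moves for Black: none.
Not in check and no legal moves → stalemate.

stalemate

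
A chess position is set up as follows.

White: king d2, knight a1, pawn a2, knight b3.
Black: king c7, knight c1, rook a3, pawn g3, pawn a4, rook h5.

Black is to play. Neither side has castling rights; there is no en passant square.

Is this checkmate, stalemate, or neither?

Black to move; black king on c7.
In check: no.
Legal moves for Black include: Kd8, Kc8, Kb8, Kd7, Kb7, Kd6, Kc6, Kb6, Rh8, Rh7, Rh6, Rg5, Rf5, Re5, Rd5+, Rc5, Rb5, Ra5, ... (list truncated; more exist).
Black has legal moves and is not in check → neither.

neither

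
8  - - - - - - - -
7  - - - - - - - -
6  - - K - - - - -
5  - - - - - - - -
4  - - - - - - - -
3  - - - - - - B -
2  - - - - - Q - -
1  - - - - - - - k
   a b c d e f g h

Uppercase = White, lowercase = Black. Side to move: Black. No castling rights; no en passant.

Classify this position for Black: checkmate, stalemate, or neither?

stalemate

Black to move; black king on h1.
In check: no.
King squares — g1: attacked by Qf2; g2: attacked by Qf2; h2: attacked by Qf2.
Legal moves for Black: none.
Not in check and no legal moves → stalemate.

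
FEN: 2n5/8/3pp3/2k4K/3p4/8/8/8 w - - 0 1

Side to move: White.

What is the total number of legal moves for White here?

White to move; king on h5.
In check: no.
Legal moves: Kh6, Kg6, Kg5, Kh4, Kg4.
Count: 5.

5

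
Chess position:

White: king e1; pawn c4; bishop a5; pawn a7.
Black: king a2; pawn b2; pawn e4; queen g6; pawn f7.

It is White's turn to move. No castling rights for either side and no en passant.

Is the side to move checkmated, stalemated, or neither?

neither

White to move; white king on e1.
In check: no.
Legal moves for White: Bd8, Bc7, Bb6, Bb4, Bc3, Bd2, Kf2, Ke2, Kd2, Kf1, Kd1, a8=Q, a8=R, a8=B, a8=N, c5.
White has 16 legal moves and is not in check → neither.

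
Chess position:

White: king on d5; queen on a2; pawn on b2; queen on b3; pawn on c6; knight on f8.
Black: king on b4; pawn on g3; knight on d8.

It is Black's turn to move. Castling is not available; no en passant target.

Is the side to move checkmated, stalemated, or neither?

Black to move; black king on b4.
In check: yes, from the white queen on b3.
King squares — a3: attacked by Qa2; b3: attacked by Qa2; c3: attacked by Pb2; a4: attacked by Qa2; c4: attacked by Qb3; a5: attacked by Qa2; b5: attacked by Qb3; c5: attacked by Kd5.
Legal moves for Black: none.
In check with no legal moves → checkmate.

checkmate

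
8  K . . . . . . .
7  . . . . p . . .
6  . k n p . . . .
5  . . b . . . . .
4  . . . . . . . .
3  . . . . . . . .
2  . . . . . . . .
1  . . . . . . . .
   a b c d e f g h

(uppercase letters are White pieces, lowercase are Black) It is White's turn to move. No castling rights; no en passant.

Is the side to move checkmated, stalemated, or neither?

stalemate

White to move; white king on a8.
In check: no.
King squares — a7: attacked by Kb6; b7: attacked by Kb6; b8: attacked by Nc6.
Legal moves for White: none.
Not in check and no legal moves → stalemate.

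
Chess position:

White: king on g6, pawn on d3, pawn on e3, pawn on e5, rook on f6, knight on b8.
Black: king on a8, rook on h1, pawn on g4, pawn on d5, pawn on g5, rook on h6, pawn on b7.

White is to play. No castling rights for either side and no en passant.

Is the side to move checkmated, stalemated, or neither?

White to move; white king on g6.
In check: yes, from the black rook on h6.
King squares — f5: available; g5: available; h5: attacked by Rh1; f6: own rook; h6: attacked by Rh1; f7: available; g7: available; h7: attacked by Rh6.
Legal moves for White: Kg7, Kf7, Kxg5, Kf5.
White is in check but has 4 legal moves → neither.

neither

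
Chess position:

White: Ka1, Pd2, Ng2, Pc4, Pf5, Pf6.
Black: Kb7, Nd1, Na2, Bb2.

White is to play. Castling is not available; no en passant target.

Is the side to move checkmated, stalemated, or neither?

neither

White to move; white king on a1.
In check: yes, from the black bishop on b2.
Legal moves for White: Kxa2, Kb1.
White is in check but has 2 legal moves → neither.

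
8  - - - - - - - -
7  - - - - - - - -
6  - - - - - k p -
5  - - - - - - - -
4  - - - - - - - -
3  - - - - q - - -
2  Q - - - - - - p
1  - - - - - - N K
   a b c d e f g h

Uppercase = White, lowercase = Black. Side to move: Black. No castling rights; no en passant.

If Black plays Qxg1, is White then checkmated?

yes

After Qxg1: white king on h1; in check: yes, from the black queen on g1.
King squares — g1: attacked by Ph2; g2: attacked by Qg1; h2: attacked by Qg1.
White has no legal moves → checkmate.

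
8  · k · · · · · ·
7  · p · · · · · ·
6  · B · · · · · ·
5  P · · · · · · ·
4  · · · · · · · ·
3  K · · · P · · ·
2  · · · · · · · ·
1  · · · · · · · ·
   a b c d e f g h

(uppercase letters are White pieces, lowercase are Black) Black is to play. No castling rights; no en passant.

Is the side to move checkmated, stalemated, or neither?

neither

Black to move; black king on b8.
In check: no.
Legal moves for Black: Kc8, Ka8.
Black has 2 legal moves and is not in check → neither.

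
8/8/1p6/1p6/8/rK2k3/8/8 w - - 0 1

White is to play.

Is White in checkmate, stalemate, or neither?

neither

White to move; white king on b3.
In check: yes, from the black rook on a3.
King squares — a2: attacked by Ra3; b2: available; c2: available; a3: available; c3: attacked by Ra3; a4: attacked by Ra3; b4: available; c4: attacked by Pb5.
Legal moves for White: Kb4, Kxa3, Kc2, Kb2.
White is in check but has 4 legal moves → neither.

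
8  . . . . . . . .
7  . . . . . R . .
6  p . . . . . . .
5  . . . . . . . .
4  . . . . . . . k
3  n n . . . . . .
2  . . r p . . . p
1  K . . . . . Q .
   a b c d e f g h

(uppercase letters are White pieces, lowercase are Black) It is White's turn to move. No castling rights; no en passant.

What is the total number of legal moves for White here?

White to move; king on a1.
In check: yes, from the black knight on b3.
Legal moves: none.
Count: 0.

0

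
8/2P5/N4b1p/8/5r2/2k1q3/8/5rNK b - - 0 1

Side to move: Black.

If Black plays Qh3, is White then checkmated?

After Qh3: white king on h1; in check: yes, from the black queen on h3.
King squares — g1: own knight; g2: attacked by Qh3; h2: attacked by Qh3.
White has no legal moves → checkmate.

yes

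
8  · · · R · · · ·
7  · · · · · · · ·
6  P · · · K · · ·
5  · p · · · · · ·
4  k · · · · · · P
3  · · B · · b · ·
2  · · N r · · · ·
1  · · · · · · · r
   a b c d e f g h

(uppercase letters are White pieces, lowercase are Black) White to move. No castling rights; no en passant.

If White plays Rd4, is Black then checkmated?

After Rd4: black king on a4; in check: yes, from the white rook on d4.
Black has 3 legal replies: Kb3, Rxd4, b4.
In check but a legal move exists → not checkmate.

no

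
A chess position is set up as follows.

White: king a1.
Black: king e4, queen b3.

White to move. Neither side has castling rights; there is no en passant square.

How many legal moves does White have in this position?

0

White to move; king on a1.
In check: no.
Legal moves: none.
Count: 0.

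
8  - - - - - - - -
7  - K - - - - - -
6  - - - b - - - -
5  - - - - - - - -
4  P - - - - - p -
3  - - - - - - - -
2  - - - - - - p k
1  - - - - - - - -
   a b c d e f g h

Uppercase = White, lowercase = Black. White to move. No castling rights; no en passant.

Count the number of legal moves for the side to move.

7

White to move; king on b7.
In check: no.
Legal moves: Kc8, Ka8, Ka7, Kc6, Kb6, Ka6, a5.
Count: 7.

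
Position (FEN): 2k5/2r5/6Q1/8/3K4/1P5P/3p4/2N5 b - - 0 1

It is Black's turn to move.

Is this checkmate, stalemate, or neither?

Black to move; black king on c8.
In check: no.
Legal moves for Black include: Kd8, Kb8, Kd7, Kb7, Rh7, Rg7, Rf7, Re7, Rd7+, Rb7, Ra7, Rc6, Rc5, Rc4+, Rc3, Rc2, Rxc1, dxc1=Q, ... (list truncated; more exist).
Black has legal moves and is not in check → neither.

neither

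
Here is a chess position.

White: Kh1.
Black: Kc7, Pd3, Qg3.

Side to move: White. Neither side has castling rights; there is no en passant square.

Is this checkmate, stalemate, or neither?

stalemate

White to move; white king on h1.
In check: no.
King squares — g1: attacked by Qg3; g2: attacked by Qg3; h2: attacked by Qg3.
Legal moves for White: none.
Not in check and no legal moves → stalemate.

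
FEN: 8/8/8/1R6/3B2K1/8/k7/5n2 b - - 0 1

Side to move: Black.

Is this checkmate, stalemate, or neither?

Black to move; black king on a2.
In check: no.
Legal moves for Black: Ka3, Ng3, Ne3+, Nh2+, Nd2.
Black has 5 legal moves and is not in check → neither.

neither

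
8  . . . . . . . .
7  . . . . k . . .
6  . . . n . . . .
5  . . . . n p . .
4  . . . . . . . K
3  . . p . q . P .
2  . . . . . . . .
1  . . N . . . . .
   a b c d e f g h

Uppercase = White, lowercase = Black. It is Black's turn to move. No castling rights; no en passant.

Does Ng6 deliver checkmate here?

no

After Ng6: white king on h4; in check: yes, from the black knight on g6.
White has 2 legal replies: Kh5, Kh3.
In check but a legal move exists → not checkmate.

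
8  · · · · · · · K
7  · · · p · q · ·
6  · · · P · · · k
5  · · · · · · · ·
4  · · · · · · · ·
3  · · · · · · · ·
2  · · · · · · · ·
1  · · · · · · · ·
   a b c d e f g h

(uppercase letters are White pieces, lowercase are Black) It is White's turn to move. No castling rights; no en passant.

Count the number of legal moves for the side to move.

White to move; king on h8.
In check: no.
Legal moves: none.
Count: 0.

0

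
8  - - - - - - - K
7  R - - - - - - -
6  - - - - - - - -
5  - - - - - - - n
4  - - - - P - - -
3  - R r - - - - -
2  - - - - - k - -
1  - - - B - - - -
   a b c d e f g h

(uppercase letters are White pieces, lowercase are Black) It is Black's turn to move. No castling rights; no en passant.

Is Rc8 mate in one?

After Rc8: white king on h8; in check: yes, from the black rook on c8.
White has 1 legal reply: Kh7.
In check but a legal move exists → not checkmate.

no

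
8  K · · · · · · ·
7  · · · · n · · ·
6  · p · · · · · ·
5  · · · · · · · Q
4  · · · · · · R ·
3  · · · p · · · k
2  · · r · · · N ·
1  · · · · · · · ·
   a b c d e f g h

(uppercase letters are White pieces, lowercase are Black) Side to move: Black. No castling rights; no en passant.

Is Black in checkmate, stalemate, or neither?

checkmate

Black to move; black king on h3.
In check: yes, from the white queen on h5.
King squares — g2: attacked by Rg4; h2: attacked by Qh5; g3: attacked by Rg4; g4: attacked by Qh5; h4: attacked by Ng2.
Legal moves for Black: none.
In check with no legal moves → checkmate.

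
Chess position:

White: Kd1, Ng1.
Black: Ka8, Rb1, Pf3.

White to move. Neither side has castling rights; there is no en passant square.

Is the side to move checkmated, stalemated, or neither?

White to move; white king on d1.
In check: yes, from the black rook on b1.
Legal moves for White: Kd2, Kc2.
White is in check but has 2 legal moves → neither.

neither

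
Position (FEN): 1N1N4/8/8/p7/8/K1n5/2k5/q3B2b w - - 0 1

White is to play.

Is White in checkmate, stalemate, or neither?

White to move; white king on a3.
In check: yes, from the black queen on a1.
King squares — a2: attacked by Qa1; b2: attacked by Qa1; b3: attacked by Kc2; a4: attacked by Qa1; b4: attacked by Pa5.
Legal moves for White: none.
In check with no legal moves → checkmate.

checkmate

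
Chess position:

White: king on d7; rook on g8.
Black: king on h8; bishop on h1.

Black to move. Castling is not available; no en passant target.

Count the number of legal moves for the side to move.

Black to move; king on h8.
In check: yes, from the white rook on g8.
Legal moves: Kxg8, Kh7.
Count: 2.

2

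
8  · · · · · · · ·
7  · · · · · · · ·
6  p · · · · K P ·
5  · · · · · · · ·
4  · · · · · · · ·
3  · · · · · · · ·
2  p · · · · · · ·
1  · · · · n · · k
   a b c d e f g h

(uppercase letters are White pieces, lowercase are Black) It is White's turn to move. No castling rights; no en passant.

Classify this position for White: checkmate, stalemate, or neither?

White to move; white king on f6.
In check: no.
Legal moves for White: Kg7, Kf7, Ke7, Ke6, Kg5, Kf5, Ke5, g7.
White has 8 legal moves and is not in check → neither.

neither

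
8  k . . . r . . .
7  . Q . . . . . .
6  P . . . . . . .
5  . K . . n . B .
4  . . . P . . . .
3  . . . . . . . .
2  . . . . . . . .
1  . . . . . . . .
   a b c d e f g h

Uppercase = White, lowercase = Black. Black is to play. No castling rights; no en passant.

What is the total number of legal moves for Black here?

Black to move; king on a8.
In check: yes, from the white queen on b7.
Legal moves: none.
Count: 0.

0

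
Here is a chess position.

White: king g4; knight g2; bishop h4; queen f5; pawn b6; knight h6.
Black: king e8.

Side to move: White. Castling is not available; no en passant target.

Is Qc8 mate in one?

yes

After Qc8: black king on e8; in check: yes, from the white queen on c8.
King squares — d7: attacked by Qc8; e7: attacked by Bh4; f7: attacked by Nh6; d8: attacked by Bh4; f8: attacked by Qc8.
Black has no legal moves → checkmate.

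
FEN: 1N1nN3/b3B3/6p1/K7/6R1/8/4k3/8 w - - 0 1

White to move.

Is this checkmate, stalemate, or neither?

neither

White to move; white king on a5.
In check: no.
Legal moves for White include: Ng7, Nc7, Nf6, Nd6, Nd7, Nc6, Na6, Bf8, Bxd8, Bf6, Bd6, Bg5, Bc5, Bh4, Bb4, Ba3, Ka6, Kb5, ... (list truncated; more exist).
White has legal moves and is not in check → neither.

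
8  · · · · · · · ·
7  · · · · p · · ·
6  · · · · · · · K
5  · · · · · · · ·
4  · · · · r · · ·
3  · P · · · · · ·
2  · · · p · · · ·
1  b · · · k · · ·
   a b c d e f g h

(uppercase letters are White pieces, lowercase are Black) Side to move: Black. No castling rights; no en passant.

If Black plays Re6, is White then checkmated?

After Re6: white king on h6; in check: yes, from the black rook on e6.
White has 3 legal replies: Kh7, Kh5, Kg5.
In check but a legal move exists → not checkmate.

no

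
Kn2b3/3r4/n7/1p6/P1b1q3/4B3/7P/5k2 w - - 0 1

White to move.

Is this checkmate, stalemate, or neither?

checkmate

White to move; white king on a8.
In check: yes, from the black queen on e4.
King squares — a7: attacked by Rd7; b7: attacked by Qe4; b8: attacked by Na6.
Legal moves for White: none.
In check with no legal moves → checkmate.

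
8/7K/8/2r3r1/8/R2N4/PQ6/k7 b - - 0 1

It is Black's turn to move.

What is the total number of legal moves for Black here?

0

Black to move; king on a1.
In check: yes, from the white queen on b2.
Legal moves: none.
Count: 0.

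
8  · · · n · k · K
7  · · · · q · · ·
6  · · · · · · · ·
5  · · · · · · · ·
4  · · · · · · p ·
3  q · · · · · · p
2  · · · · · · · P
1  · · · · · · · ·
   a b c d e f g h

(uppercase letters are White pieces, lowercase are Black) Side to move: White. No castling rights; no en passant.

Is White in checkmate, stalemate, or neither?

White to move; white king on h8.
In check: no.
King squares — g7: attacked by Qe7; h7: attacked by Qe7; g8: attacked by Kf8.
Legal moves for White: none.
Not in check and no legal moves → stalemate.

stalemate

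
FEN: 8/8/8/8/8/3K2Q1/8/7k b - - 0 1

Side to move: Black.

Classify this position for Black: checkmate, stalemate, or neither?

stalemate

Black to move; black king on h1.
In check: no.
King squares — g1: attacked by Qg3; g2: attacked by Qg3; h2: attacked by Qg3.
Legal moves for Black: none.
Not in check and no legal moves → stalemate.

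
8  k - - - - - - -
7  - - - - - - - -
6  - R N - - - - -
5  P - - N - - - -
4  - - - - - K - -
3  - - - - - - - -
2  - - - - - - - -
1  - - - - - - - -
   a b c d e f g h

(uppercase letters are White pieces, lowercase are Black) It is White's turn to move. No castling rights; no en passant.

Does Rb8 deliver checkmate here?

After Rb8: black king on a8; in check: yes, from the white rook on b8.
King squares — a7: attacked by Nc6; b7: attacked by Rb8; b8: attacked by Nc6.
Black has no legal moves → checkmate.

yes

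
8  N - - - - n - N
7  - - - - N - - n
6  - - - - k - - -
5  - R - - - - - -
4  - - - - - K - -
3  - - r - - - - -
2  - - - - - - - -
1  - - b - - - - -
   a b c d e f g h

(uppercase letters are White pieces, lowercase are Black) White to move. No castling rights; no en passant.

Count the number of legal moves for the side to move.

2

White to move; king on f4.
In check: yes, from the black bishop on c1.
Legal moves: Kg4, Ke4.
Count: 2.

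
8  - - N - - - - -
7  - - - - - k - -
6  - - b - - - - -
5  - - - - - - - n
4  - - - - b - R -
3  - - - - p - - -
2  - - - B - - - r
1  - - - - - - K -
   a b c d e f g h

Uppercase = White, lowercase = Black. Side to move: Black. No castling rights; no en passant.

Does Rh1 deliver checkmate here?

After Rh1: white king on g1; in check: yes, from the black rook on h1.
King squares — f1: attacked by Rh1; h1: attacked by Be4; f2: attacked by Pe3; g2: attacked by Be4; h2: attacked by Rh1.
White has no legal moves → checkmate.

yes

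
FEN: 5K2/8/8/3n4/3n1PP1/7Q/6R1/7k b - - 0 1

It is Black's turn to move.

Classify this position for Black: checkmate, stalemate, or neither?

Black to move; black king on h1.
In check: yes, from the white queen on h3.
King squares — g1: attacked by Rg2; g2: attacked by Qh3; h2: attacked by Rg2.
Legal moves for Black: none.
In check with no legal moves → checkmate.

checkmate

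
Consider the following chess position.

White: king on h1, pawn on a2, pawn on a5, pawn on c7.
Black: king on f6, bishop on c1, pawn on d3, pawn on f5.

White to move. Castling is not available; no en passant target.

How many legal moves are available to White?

10

White to move; king on h1.
In check: no.
Legal moves: Kh2, Kg2, Kg1, c8=Q, c8=R, c8=B, c8=N, a6, a3, a4.
Count: 10.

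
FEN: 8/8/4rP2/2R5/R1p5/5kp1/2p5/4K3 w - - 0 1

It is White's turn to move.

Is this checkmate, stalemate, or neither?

White to move; white king on e1.
In check: yes, from the black rook on e6.
Legal moves for White: Kd2, Kf1, Re5.
White is in check but has 3 legal moves → neither.

neither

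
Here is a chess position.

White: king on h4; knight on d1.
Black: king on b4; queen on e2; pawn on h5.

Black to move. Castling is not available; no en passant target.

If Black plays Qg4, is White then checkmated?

After Qg4: white king on h4; in check: yes, from the black queen on g4.
King squares — g3: attacked by Qg4; h3: attacked by Qg4; g4: attacked by Ph5; g5: attacked by Qg4; h5: attacked by Qg4.
White has no legal moves → checkmate.

yes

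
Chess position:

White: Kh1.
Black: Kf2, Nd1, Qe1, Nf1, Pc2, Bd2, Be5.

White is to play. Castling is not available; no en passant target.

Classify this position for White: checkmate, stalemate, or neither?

White to move; white king on h1.
In check: no.
King squares — g1: attacked by Kf2; g2: attacked by Kf2; h2: attacked by Nf1.
Legal moves for White: none.
Not in check and no legal moves → stalemate.

stalemate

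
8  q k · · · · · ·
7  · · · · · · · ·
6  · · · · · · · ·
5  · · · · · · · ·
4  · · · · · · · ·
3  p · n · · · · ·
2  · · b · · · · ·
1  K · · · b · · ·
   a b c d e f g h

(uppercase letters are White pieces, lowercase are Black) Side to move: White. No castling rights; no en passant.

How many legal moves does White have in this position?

0

White to move; king on a1.
In check: no.
Legal moves: none.
Count: 0.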